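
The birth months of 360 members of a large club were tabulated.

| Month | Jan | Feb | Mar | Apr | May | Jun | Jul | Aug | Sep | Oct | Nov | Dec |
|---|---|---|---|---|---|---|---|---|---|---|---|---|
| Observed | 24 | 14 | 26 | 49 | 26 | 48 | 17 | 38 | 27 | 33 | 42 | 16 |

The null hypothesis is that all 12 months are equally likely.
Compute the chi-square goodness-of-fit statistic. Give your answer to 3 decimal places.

Under H₀ each category has probability 1/12, so each expected count is 360/12 = 30.
cat         O        E   (O−E)²/E
Jan        24       30     1.2000
Feb        14       30     8.5333
Mar        26       30     0.5333
Apr        49       30    12.0333
May        26       30     0.5333
Jun        48       30    10.8000
Jul        17       30     5.6333
Aug        38       30     2.1333
Sep        27       30     0.3000
Oct        33       30     0.3000
Nov        42       30     4.8000
Dec        16       30     6.5333
Sum = 53.333

53.333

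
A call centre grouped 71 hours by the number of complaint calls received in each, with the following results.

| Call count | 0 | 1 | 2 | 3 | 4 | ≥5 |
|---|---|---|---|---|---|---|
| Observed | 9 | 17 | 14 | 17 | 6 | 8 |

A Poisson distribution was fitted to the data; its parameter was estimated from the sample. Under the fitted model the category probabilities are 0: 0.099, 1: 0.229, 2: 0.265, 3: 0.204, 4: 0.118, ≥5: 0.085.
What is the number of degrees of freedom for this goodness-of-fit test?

There are k = 6 categories and 1 parameter estimated from the data, so df = 6 − 1 − 1 = 4.

4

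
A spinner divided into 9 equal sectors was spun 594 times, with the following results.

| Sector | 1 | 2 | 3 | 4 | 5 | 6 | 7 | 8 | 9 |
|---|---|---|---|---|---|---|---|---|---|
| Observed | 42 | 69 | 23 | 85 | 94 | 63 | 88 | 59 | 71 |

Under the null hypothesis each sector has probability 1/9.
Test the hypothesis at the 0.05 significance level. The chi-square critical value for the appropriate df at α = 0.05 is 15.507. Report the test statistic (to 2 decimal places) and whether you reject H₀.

Expected count for each of the 9 categories: 594/9 = 66.
1: (42 − 66)²/66 = 576/66 = 8.727
2: (69 − 66)²/66 = 9/66 = 0.136
3: (23 − 66)²/66 = 1849/66 = 28.015
4: (85 − 66)²/66 = 361/66 = 5.470
5: (94 − 66)²/66 = 784/66 = 11.879
6: (63 − 66)²/66 = 9/66 = 0.136
7: (88 − 66)²/66 = 484/66 = 7.333
8: (59 − 66)²/66 = 49/66 = 0.742
9: (71 − 66)²/66 = 25/66 = 0.379
Sum = 62.82
df = 8. Since 62.82 > 15.507, we reject H₀.

62.82; reject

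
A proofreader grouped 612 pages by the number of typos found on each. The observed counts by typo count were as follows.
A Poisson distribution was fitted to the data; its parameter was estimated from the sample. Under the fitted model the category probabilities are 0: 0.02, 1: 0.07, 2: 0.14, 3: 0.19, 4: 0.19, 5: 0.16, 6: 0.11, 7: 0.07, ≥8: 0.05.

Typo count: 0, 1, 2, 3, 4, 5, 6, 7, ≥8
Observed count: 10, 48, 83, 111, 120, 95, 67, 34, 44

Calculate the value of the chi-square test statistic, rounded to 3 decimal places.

9.255

Expected counts E_i = n·p_i: 612×0.02 = 12.24, 612×0.07 = 42.84, 612×0.14 = 85.68, 612×0.19 = 116.28, 612×0.19 = 116.28, 612×0.16 = 97.92, 612×0.11 = 67.32, 612×0.07 = 42.84, 612×0.05 = 30.6.
χ² = (10−12.24)²/12.24 + (48−42.84)²/42.84 + (83−85.68)²/85.68 + (111−116.28)²/116.28 + (120−116.28)²/116.28 + (95−97.92)²/97.92 + (67−67.32)²/67.32 + (34−42.84)²/42.84 + (44−30.6)²/30.6
   = 0.4099 + 0.6215 + 0.0838 + 0.2398 + 0.1190 + 0.0871 + 0.0015 + 1.8241 + 5.8680
Sum = 9.255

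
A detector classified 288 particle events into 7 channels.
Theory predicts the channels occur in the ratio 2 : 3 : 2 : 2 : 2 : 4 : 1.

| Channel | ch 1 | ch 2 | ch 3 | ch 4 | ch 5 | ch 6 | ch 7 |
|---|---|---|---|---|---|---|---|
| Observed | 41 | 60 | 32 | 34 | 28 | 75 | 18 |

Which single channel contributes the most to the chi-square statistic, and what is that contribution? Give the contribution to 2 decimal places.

Ratio total = 16. Expected counts: 288×2/16 = 36, 288×3/16 = 54, 288×2/16 = 36, 288×2/16 = 36, 288×2/16 = 36, 288×4/16 = 72, 288×1/16 = 18.
χ² = (41−36)²/36 + (60−54)²/54 + (32−36)²/36 + (34−36)²/36 + (28−36)²/36 + (75−72)²/72 + (18−18)²/18
   = 0.694 + 0.667 + 0.444 + 0.111 + 1.778 + 0.125 + 0.000
The largest term is for ch 5: 1.78.

ch 5, 1.78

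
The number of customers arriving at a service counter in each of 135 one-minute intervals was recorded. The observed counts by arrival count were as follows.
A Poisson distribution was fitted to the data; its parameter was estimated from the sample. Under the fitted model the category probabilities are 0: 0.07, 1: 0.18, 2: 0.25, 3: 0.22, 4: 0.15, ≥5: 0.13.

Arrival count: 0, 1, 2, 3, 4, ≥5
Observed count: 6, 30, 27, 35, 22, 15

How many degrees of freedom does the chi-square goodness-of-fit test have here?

4

There are k = 6 categories and 1 parameter estimated from the data, so df = 6 − 1 − 1 = 4.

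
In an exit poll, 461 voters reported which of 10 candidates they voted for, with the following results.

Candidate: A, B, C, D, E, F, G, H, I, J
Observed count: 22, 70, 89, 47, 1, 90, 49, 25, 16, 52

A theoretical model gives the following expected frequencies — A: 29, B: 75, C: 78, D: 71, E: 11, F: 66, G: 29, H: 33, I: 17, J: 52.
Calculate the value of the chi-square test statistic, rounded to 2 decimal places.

χ² = (22−29)²/29 + (70−75)²/75 + (89−78)²/78 + (47−71)²/71 + (1−11)²/11 + (90−66)²/66 + (49−29)²/29 + (25−33)²/33 + (16−17)²/17 + (52−52)²/52
   = 1.690 + 0.333 + 1.551 + 8.113 + 9.091 + 8.727 + 13.793 + 1.939 + 0.059 + 0.000
Sum = 45.30

45.30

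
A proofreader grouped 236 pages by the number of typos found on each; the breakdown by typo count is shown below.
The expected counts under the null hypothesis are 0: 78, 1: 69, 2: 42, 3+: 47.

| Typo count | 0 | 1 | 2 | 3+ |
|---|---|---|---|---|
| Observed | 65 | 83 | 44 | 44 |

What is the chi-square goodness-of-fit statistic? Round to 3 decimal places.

5.294

0: (65 − 78)²/78 = 169/78 = 2.1667
1: (83 − 69)²/69 = 196/69 = 2.8406
2: (44 − 42)²/42 = 4/42 = 0.0952
3+: (44 − 47)²/47 = 9/47 = 0.1915
Sum = 5.294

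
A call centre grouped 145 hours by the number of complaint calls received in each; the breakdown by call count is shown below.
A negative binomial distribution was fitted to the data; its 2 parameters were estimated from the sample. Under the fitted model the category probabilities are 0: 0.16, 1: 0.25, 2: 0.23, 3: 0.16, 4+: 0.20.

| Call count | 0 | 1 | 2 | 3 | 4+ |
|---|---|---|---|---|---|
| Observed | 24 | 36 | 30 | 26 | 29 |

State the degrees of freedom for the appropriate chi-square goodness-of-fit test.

2

There are k = 5 categories and 2 parameters estimated from the data, so df = 5 − 1 − 2 = 2.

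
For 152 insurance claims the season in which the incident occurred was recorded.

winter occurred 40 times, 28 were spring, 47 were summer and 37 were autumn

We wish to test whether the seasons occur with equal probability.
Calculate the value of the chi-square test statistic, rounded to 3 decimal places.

Expected count for each of the 4 categories: 152/4 = 38.
cat         O        E   (O−E)²/E
winter     40       38     0.1053
spring     28       38     2.6316
summer     47       38     2.1316
autumn     37       38     0.0263
Sum = 4.895

4.895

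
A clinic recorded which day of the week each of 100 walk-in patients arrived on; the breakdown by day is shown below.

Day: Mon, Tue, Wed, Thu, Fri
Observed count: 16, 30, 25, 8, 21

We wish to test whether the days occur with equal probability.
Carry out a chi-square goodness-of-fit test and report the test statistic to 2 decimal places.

14.30

Under H₀ each category has probability 1/5, so each expected count is 100/5 = 20.
χ² = (16−20)²/20 + (30−20)²/20 + (25−20)²/20 + (8−20)²/20 + (21−20)²/20
   = 0.800 + 5.000 + 1.250 + 7.200 + 0.050
Sum = 14.30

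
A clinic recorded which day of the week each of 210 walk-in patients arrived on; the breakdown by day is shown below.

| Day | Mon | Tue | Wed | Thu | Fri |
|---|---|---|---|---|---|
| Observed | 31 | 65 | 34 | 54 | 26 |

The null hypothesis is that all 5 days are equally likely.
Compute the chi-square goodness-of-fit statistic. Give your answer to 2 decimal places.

Expected count for each of the 5 categories: 210/5 = 42.
χ² = (31−42)²/42 + (65−42)²/42 + (34−42)²/42 + (54−42)²/42 + (26−42)²/42
   = 2.881 + 12.595 + 1.524 + 3.429 + 6.095
Sum = 26.52

26.52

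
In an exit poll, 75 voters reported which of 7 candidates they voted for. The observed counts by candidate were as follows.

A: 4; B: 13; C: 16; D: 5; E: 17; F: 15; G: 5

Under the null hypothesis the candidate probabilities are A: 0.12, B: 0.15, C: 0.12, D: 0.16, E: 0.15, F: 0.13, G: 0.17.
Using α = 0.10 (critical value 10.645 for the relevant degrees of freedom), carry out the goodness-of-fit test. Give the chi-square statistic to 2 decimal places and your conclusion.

23.05; reject

Expected counts E_i = n·p_i: 75×0.12 = 9, 75×0.15 = 11.25, 75×0.12 = 9, 75×0.16 = 12, 75×0.15 = 11.25, 75×0.13 = 9.75, 75×0.17 = 12.75.
A: (4 − 9)²/9 = 25/9 = 2.778
B: (13 − 11.25)²/11.25 = 3.0625/11.25 = 0.272
C: (16 − 9)²/9 = 49/9 = 5.444
D: (5 − 12)²/12 = 49/12 = 4.083
E: (17 − 11.25)²/11.25 = 33.0625/11.25 = 2.939
F: (15 − 9.75)²/9.75 = 27.5625/9.75 = 2.827
G: (5 − 12.75)²/12.75 = 60.0625/12.75 = 4.711
Sum = 23.05
df = 6. Since 23.05 > 10.645, we reject H₀.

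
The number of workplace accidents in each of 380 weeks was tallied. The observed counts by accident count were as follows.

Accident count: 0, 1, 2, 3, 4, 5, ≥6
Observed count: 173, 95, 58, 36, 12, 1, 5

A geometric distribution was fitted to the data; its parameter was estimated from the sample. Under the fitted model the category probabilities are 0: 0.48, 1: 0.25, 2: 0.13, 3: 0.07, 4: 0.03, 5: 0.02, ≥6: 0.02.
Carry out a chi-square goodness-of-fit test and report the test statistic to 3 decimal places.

Expected counts E_i = n·p_i: 380×0.48 = 182.4, 380×0.25 = 95, 380×0.13 = 49.4, 380×0.07 = 26.6, 380×0.03 = 11.4, 380×0.02 = 7.6, 380×0.02 = 7.6.
cat         O        E   (O−E)²/E
0         173    182.4     0.4844
1          95       95     0.0000
2          58     49.4     1.4972
3          36     26.6     3.3218
4          12     11.4     0.0316
5           1      7.6     5.7316
≥6          5      7.6     0.8895
Sum = 11.956

11.956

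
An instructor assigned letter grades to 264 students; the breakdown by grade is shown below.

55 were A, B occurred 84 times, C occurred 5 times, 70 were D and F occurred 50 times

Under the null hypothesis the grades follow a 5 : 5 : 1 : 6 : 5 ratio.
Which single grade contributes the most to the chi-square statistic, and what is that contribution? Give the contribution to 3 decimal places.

Ratio total = 22. Expected counts: 264×5/22 = 60, 264×5/22 = 60, 264×1/22 = 12, 264×6/22 = 72, 264×5/22 = 60.
A: (55 − 60)²/60 = 25/60 = 0.4167
B: (84 − 60)²/60 = 576/60 = 9.6000
C: (5 − 12)²/12 = 49/12 = 4.0833
D: (70 − 72)²/72 = 4/72 = 0.0556
F: (50 − 60)²/60 = 100/60 = 1.6667
The largest term is for B: 9.600.

B, 9.600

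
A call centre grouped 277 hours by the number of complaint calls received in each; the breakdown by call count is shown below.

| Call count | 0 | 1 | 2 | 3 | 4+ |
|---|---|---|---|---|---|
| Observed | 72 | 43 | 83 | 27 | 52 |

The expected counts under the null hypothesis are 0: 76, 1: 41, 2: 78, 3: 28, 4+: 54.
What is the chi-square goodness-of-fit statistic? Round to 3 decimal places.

χ² = (72−76)²/76 + (43−41)²/41 + (83−78)²/78 + (27−28)²/28 + (52−54)²/54
   = 0.2105 + 0.0976 + 0.3205 + 0.0357 + 0.0741
Sum = 0.738

0.738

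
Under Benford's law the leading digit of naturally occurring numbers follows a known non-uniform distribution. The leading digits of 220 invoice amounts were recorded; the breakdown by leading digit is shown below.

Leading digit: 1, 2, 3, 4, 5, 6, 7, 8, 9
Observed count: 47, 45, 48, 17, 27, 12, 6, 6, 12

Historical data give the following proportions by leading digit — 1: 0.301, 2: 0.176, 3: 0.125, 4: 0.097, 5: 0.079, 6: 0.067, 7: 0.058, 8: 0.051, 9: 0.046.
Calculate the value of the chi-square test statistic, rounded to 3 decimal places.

34.955

Expected counts E_i = n·p_i: 220×0.301 = 66.22, 220×0.176 = 38.72, 220×0.125 = 27.5, 220×0.097 = 21.34, 220×0.079 = 17.38, 220×0.067 = 14.74, 220×0.058 = 12.76, 220×0.051 = 11.22, 220×0.046 = 10.12.
cat         O        E   (O−E)²/E
1          47    66.22     5.5785
2          45    38.72     1.0186
3          48     27.5    15.2818
4          17    21.34     0.8826
5          27    17.38     5.3248
6          12    14.74     0.5093
7           6    12.76     3.5813
8           6    11.22     2.4286
9          12    10.12     0.3492
Sum = 34.955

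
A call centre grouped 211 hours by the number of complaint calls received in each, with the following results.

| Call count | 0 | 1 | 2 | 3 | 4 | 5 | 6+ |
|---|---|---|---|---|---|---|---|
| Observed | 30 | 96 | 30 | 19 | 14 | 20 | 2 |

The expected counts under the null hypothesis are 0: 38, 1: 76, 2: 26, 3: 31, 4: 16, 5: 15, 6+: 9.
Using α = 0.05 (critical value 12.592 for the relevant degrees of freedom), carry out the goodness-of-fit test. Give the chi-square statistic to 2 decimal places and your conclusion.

χ² = (30−38)²/38 + (96−76)²/76 + (30−26)²/26 + (19−31)²/31 + (14−16)²/16 + (20−15)²/15 + (2−9)²/9
   = 1.684 + 5.263 + 0.615 + 4.645 + 0.250 + 1.667 + 5.444
Sum = 19.57
df = 6. Since 19.57 > 12.592, we reject H₀.

19.57; reject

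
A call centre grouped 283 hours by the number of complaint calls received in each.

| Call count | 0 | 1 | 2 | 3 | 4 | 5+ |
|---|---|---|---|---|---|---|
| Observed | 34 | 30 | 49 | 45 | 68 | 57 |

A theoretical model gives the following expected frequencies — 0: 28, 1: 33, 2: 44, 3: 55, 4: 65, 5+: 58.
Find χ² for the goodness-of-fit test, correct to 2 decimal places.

4.10

cat         O        E   (O−E)²/E
0          34       28      1.286
1          30       33      0.273
2          49       44      0.568
3          45       55      1.818
4          68       65      0.138
5+         57       58      0.017
Sum = 4.10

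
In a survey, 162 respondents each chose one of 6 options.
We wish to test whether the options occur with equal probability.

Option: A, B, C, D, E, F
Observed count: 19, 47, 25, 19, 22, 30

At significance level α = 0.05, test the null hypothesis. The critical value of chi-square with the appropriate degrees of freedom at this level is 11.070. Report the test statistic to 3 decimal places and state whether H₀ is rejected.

Under H₀ each category has probability 1/6, so each expected count is 162/6 = 27.
cat         O        E   (O−E)²/E
A          19       27     2.3704
B          47       27    14.8148
C          25       27     0.1481
D          19       27     2.3704
E          22       27     0.9259
F          30       27     0.3333
Sum = 20.963
df = 5. Since 20.963 > 11.070, we reject H₀.

20.963; reject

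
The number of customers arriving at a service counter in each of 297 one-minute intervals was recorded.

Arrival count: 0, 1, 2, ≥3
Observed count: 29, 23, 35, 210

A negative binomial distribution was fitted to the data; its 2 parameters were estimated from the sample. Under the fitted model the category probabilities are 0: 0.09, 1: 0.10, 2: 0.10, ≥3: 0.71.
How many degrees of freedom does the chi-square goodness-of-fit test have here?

There are k = 4 categories and 2 parameters estimated from the data, so df = 4 − 1 − 2 = 1.

1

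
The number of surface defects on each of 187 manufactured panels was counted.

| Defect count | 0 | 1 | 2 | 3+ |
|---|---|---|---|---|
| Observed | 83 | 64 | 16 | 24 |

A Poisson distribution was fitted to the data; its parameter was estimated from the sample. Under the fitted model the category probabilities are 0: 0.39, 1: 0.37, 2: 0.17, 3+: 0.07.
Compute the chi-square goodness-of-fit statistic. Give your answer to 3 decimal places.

Expected counts E_i = n·p_i: 187×0.39 = 72.93, 187×0.37 = 69.19, 187×0.17 = 31.79, 187×0.07 = 13.09.
cat         O        E   (O−E)²/E
0          83    72.93     1.3904
1          64    69.19     0.3893
2          16    31.79     7.8428
3+         24    13.09     9.0931
Sum = 18.716

18.716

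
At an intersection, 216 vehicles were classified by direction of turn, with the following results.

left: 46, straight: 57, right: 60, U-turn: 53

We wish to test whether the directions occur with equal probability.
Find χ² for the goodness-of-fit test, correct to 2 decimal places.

2.04

Expected count for each of the 4 categories: 216/4 = 54.
χ² = (46−54)²/54 + (57−54)²/54 + (60−54)²/54 + (53−54)²/54
   = 1.185 + 0.167 + 0.667 + 0.019
Sum = 2.04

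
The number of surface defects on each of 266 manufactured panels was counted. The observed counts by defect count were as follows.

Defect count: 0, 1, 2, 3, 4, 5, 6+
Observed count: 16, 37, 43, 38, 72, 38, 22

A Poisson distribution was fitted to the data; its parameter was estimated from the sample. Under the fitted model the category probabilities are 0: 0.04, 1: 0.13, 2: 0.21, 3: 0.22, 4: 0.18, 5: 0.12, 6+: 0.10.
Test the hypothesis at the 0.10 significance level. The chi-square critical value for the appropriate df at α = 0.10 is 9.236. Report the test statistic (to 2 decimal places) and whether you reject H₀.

27.13; reject

Expected counts E_i = n·p_i: 266×0.04 = 10.64, 266×0.13 = 34.58, 266×0.21 = 55.86, 266×0.22 = 58.52, 266×0.18 = 47.88, 266×0.12 = 31.92, 266×0.10 = 26.6.
0: (16 − 10.64)²/10.64 = 28.7296/10.64 = 2.700
1: (37 − 34.58)²/34.58 = 5.8564/34.58 = 0.169
2: (43 − 55.86)²/55.86 = 165.3796/55.86 = 2.961
3: (38 − 58.52)²/58.52 = 421.0704/58.52 = 7.195
4: (72 − 47.88)²/47.88 = 581.7744/47.88 = 12.151
5: (38 − 31.92)²/31.92 = 36.9664/31.92 = 1.158
6+: (22 − 26.6)²/26.6 = 21.16/26.6 = 0.795
Sum = 27.13
df = 5. Since 27.13 > 9.236, we reject H₀.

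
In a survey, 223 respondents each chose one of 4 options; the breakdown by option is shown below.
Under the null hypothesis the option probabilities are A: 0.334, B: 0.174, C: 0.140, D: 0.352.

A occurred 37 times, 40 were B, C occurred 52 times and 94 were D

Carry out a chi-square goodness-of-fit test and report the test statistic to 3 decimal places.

35.793

Expected counts E_i = n·p_i: 223×0.334 = 74.482, 223×0.174 = 38.802, 223×0.140 = 31.22, 223×0.352 = 78.496.
cat         O        E   (O−E)²/E
A          37   74.482    18.8623
B          40   38.802     0.0370
C          52    31.22    13.8311
D          94   78.496     3.0622
Sum = 35.793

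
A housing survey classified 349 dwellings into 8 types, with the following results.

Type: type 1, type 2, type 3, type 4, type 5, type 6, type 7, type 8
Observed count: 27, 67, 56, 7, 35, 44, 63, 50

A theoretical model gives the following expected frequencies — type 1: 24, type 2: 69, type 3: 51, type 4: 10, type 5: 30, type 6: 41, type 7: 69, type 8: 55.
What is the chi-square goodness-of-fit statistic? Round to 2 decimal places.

3.85

χ² = (27−24)²/24 + (67−69)²/69 + (56−51)²/51 + (7−10)²/10 + (35−30)²/30 + (44−41)²/41 + (63−69)²/69 + (50−55)²/55
   = 0.375 + 0.058 + 0.490 + 0.900 + 0.833 + 0.220 + 0.522 + 0.455
Sum = 3.85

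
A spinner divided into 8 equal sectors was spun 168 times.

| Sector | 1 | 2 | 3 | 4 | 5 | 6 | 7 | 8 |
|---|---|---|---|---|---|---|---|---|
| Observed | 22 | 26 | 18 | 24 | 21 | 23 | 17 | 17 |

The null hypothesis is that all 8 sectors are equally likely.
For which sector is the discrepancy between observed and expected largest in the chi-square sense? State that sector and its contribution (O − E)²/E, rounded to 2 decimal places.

2, 1.19

Expected count for each of the 8 categories: 168/8 = 21.
1: (22 − 21)²/21 = 1/21 = 0.048
2: (26 − 21)²/21 = 25/21 = 1.190
3: (18 − 21)²/21 = 9/21 = 0.429
4: (24 − 21)²/21 = 9/21 = 0.429
5: (21 − 21)²/21 = 0/21 = 0.000
6: (23 − 21)²/21 = 4/21 = 0.190
7: (17 − 21)²/21 = 16/21 = 0.762
8: (17 − 21)²/21 = 16/21 = 0.762
The largest term is for 2: 1.19.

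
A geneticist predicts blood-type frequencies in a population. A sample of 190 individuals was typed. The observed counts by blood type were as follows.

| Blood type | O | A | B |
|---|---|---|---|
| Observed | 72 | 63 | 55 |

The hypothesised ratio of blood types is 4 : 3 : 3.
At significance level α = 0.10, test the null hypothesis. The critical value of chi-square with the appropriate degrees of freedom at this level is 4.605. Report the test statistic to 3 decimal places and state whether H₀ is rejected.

Ratio total = 10. Expected counts: 190×4/10 = 76, 190×3/10 = 57, 190×3/10 = 57.
χ² = (72−76)²/76 + (63−57)²/57 + (55−57)²/57
   = 0.2105 + 0.6316 + 0.0702
Sum = 0.912
df = 2. Since 0.912 < 4.605, we do not reject H₀.

0.912; do not reject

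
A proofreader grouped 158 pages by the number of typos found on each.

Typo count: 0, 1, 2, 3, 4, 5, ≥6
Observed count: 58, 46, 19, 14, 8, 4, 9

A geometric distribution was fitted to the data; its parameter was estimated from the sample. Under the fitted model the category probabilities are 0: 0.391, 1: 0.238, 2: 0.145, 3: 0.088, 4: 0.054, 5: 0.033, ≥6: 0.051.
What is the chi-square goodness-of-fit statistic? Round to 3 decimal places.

Expected counts E_i = n·p_i: 158×0.391 = 61.778, 158×0.238 = 37.604, 158×0.145 = 22.91, 158×0.088 = 13.904, 158×0.054 = 8.532, 158×0.033 = 5.214, 158×0.051 = 8.058.
0: (58 − 61.778)²/61.778 = 14.273284/61.778 = 0.2310
1: (46 − 37.604)²/37.604 = 70.492816/37.604 = 1.8746
2: (19 − 22.91)²/22.91 = 15.2881/22.91 = 0.6673
3: (14 − 13.904)²/13.904 = 0.009216/13.904 = 0.0007
4: (8 − 8.532)²/8.532 = 0.283024/8.532 = 0.0332
5: (4 − 5.214)²/5.214 = 1.473796/5.214 = 0.2827
≥6: (9 − 8.058)²/8.058 = 0.887364/8.058 = 0.1101
Sum = 3.200

3.200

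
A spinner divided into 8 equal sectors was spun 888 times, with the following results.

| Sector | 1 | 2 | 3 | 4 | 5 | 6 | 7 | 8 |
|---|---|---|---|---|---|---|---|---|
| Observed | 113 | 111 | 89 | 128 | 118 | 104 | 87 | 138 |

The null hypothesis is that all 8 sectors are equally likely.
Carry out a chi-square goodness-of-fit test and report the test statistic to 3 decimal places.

19.640

Expected count for each of the 8 categories: 888/8 = 111.
χ² = (113−111)²/111 + (111−111)²/111 + (89−111)²/111 + (128−111)²/111 + (118−111)²/111 + (104−111)²/111 + (87−111)²/111 + (138−111)²/111
   = 0.0360 + 0.0000 + 4.3604 + 2.6036 + 0.4414 + 0.4414 + 5.1892 + 6.5676
Sum = 19.640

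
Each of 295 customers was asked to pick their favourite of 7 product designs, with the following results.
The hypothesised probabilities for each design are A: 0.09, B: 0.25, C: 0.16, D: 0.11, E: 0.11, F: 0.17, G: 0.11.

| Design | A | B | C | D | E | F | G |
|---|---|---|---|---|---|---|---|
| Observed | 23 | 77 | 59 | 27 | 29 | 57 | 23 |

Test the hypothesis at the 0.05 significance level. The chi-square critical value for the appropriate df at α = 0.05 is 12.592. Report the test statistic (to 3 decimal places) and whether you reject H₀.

Expected counts E_i = n·p_i: 295×0.09 = 26.55, 295×0.25 = 73.75, 295×0.16 = 47.2, 295×0.11 = 32.45, 295×0.11 = 32.45, 295×0.17 = 50.15, 295×0.11 = 32.45.
cat         O        E   (O−E)²/E
A          23    26.55     0.4747
B          77    73.75     0.1432
C          59     47.2     2.9500
D          27    32.45     0.9153
E          29    32.45     0.3668
F          57    50.15     0.9356
G          23    32.45     2.7520
Sum = 8.538
df = 6. Since 8.538 < 12.592, we do not reject H₀.

8.538; do not reject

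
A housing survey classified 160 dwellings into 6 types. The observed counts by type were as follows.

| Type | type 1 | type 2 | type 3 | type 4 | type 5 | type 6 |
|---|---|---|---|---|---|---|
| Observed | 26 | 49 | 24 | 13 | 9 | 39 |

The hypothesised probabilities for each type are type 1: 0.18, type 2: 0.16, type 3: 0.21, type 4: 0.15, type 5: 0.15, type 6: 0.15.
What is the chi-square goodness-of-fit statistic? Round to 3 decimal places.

Expected counts E_i = n·p_i: 160×0.18 = 28.8, 160×0.16 = 25.6, 160×0.21 = 33.6, 160×0.15 = 24, 160×0.15 = 24, 160×0.15 = 24.
type 1: (26 − 28.8)²/28.8 = 7.84/28.8 = 0.2722
type 2: (49 − 25.6)²/25.6 = 547.56/25.6 = 21.3891
type 3: (24 − 33.6)²/33.6 = 92.16/33.6 = 2.7429
type 4: (13 − 24)²/24 = 121/24 = 5.0417
type 5: (9 − 24)²/24 = 225/24 = 9.3750
type 6: (39 − 24)²/24 = 225/24 = 9.3750
Sum = 48.196

48.196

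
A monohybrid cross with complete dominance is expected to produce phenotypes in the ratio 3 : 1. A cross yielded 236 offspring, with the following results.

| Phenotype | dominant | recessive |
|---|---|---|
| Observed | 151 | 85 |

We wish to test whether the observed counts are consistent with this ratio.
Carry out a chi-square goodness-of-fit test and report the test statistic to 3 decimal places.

15.277

Ratio total = 4. Expected counts: 236×3/4 = 177, 236×1/4 = 59.
cat            O        E   (O−E)²/E
dominant     151      177     3.8192
recessive     85       59    11.4576
Sum = 15.277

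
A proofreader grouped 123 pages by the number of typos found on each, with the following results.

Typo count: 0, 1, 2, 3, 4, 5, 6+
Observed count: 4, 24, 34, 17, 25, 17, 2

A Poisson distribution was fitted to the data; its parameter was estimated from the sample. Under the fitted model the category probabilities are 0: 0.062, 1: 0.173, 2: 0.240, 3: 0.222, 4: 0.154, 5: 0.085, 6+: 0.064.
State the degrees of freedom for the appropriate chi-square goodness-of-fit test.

There are k = 7 categories and 1 parameter estimated from the data, so df = 7 − 1 − 1 = 5.

5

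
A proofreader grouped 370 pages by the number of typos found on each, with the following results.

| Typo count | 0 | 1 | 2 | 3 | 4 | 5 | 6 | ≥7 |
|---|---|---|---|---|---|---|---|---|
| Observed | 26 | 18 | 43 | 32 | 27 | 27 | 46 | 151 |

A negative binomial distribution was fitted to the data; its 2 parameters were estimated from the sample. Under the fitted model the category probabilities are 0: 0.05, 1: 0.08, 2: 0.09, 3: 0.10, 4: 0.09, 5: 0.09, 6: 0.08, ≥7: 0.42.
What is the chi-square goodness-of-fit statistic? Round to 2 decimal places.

Expected counts E_i = n·p_i: 370×0.05 = 18.5, 370×0.08 = 29.6, 370×0.09 = 33.3, 370×0.10 = 37, 370×0.09 = 33.3, 370×0.09 = 33.3, 370×0.08 = 29.6, 370×0.42 = 155.4.
cat         O        E   (O−E)²/E
0          26     18.5      3.041
1          18     29.6      4.546
2          43     33.3      2.826
3          32       37      0.676
4          27     33.3      1.192
5          27     33.3      1.192
6          46     29.6      9.086
≥7        151    155.4      0.125
Sum = 22.68

22.68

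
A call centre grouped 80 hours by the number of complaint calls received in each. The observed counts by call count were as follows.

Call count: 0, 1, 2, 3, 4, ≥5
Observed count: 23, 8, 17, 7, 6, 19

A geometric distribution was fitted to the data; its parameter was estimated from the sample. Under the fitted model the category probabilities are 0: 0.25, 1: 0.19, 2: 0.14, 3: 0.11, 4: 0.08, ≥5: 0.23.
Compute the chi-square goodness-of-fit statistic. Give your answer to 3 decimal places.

Expected counts E_i = n·p_i: 80×0.25 = 20, 80×0.19 = 15.2, 80×0.14 = 11.2, 80×0.11 = 8.8, 80×0.08 = 6.4, 80×0.23 = 18.4.
cat         O        E   (O−E)²/E
0          23       20     0.4500
1           8     15.2     3.4105
2          17     11.2     3.0036
3           7      8.8     0.3682
4           6      6.4     0.0250
≥5         19     18.4     0.0196
Sum = 7.277

7.277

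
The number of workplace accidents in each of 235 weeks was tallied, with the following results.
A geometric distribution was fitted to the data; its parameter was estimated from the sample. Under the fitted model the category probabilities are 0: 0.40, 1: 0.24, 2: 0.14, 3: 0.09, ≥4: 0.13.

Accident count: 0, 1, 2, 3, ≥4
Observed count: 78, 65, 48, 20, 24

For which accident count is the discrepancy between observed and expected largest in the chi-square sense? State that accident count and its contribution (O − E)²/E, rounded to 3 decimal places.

Expected counts E_i = n·p_i: 235×0.40 = 94, 235×0.24 = 56.4, 235×0.14 = 32.9, 235×0.09 = 21.15, 235×0.13 = 30.55.
0: (78 − 94)²/94 = 256/94 = 2.7234
1: (65 − 56.4)²/56.4 = 73.96/56.4 = 1.3113
2: (48 − 32.9)²/32.9 = 228.01/32.9 = 6.9304
3: (20 − 21.15)²/21.15 = 1.3225/21.15 = 0.0625
≥4: (24 − 30.55)²/30.55 = 42.9025/30.55 = 1.4043
The largest term is for 2: 6.930.

2, 6.930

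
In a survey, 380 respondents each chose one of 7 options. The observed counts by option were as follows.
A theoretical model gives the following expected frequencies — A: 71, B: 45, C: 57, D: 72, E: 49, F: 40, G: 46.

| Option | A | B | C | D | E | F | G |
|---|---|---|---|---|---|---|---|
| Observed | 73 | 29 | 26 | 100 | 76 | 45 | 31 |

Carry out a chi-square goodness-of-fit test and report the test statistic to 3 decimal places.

53.888

cat         O        E   (O−E)²/E
A          73       71     0.0563
B          29       45     5.6889
C          26       57    16.8596
D         100       72    10.8889
E          76       49    14.8776
F          45       40     0.6250
G          31       46     4.8913
Sum = 53.888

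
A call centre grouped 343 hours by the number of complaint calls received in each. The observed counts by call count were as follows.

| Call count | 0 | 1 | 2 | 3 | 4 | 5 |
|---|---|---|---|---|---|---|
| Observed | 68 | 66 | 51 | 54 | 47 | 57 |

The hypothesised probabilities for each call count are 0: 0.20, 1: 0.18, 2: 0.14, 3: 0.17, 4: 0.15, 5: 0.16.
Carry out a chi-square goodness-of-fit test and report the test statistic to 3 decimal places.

Expected counts E_i = n·p_i: 343×0.20 = 68.6, 343×0.18 = 61.74, 343×0.14 = 48.02, 343×0.17 = 58.31, 343×0.15 = 51.45, 343×0.16 = 54.88.
0: (68 − 68.6)²/68.6 = 0.36/68.6 = 0.0052
1: (66 − 61.74)²/61.74 = 18.1476/61.74 = 0.2939
2: (51 − 48.02)²/48.02 = 8.8804/48.02 = 0.1849
3: (54 − 58.31)²/58.31 = 18.5761/58.31 = 0.3186
4: (47 − 51.45)²/51.45 = 19.8025/51.45 = 0.3849
5: (57 − 54.88)²/54.88 = 4.4944/54.88 = 0.0819
Sum = 1.269

1.269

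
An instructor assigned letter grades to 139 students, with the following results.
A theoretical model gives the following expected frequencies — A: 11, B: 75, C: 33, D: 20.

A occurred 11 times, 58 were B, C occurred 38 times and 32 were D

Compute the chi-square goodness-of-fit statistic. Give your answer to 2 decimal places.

11.81

A: (11 − 11)²/11 = 0/11 = 0.000
B: (58 − 75)²/75 = 289/75 = 3.853
C: (38 − 33)²/33 = 25/33 = 0.758
D: (32 − 20)²/20 = 144/20 = 7.200
Sum = 11.81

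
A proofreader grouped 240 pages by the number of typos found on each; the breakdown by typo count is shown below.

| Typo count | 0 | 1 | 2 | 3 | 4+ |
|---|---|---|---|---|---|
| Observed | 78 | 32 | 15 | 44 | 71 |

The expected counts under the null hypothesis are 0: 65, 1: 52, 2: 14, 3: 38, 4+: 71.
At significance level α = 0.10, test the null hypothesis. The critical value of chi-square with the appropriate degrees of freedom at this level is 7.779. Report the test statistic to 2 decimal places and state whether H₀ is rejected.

11.31; reject

0: (78 − 65)²/65 = 169/65 = 2.600
1: (32 − 52)²/52 = 400/52 = 7.692
2: (15 − 14)²/14 = 1/14 = 0.071
3: (44 − 38)²/38 = 36/38 = 0.947
4+: (71 − 71)²/71 = 0/71 = 0.000
Sum = 11.31
df = 4. Since 11.31 > 7.779, we reject H₀.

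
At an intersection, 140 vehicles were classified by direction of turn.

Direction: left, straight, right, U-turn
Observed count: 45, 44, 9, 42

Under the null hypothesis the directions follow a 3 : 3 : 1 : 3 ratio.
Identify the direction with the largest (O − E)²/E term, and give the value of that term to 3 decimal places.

right, 1.786

Ratio total = 10. Expected counts: 140×3/10 = 42, 140×3/10 = 42, 140×1/10 = 14, 140×3/10 = 42.
left: (45 − 42)²/42 = 9/42 = 0.2143
straight: (44 − 42)²/42 = 4/42 = 0.0952
right: (9 − 14)²/14 = 25/14 = 1.7857
U-turn: (42 − 42)²/42 = 0/42 = 0.0000
The largest term is for right: 1.786.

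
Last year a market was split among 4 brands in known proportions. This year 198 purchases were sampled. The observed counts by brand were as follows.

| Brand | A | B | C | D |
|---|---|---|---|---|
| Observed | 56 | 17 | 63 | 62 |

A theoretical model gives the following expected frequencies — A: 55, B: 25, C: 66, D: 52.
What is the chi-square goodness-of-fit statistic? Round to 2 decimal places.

A: (56 − 55)²/55 = 1/55 = 0.018
B: (17 − 25)²/25 = 64/25 = 2.560
C: (63 − 66)²/66 = 9/66 = 0.136
D: (62 − 52)²/52 = 100/52 = 1.923
Sum = 4.64

4.64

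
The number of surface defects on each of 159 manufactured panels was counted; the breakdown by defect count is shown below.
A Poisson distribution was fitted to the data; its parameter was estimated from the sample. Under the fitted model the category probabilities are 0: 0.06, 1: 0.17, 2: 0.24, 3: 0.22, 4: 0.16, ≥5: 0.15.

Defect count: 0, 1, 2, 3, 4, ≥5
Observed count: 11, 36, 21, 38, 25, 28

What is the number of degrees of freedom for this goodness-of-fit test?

There are k = 6 categories and 1 parameter estimated from the data, so df = 6 − 1 − 1 = 4.

4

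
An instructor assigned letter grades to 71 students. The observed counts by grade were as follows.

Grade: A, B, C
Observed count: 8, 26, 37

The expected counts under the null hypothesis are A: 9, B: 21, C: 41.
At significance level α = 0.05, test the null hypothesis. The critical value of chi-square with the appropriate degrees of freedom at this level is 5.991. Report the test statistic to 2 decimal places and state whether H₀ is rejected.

1.69; do not reject

χ² = (8−9)²/9 + (26−21)²/21 + (37−41)²/41
   = 0.111 + 1.190 + 0.390
Sum = 1.69
df = 2. Since 1.69 < 5.991, we do not reject H₀.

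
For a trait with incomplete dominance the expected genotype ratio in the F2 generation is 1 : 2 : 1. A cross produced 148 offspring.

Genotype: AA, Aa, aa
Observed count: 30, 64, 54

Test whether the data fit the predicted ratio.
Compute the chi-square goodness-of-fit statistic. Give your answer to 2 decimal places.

Ratio total = 4. Expected counts: 148×1/4 = 37, 148×2/4 = 74, 148×1/4 = 37.
χ² = (30−37)²/37 + (64−74)²/74 + (54−37)²/37
   = 1.324 + 1.351 + 7.811
Sum = 10.49

10.49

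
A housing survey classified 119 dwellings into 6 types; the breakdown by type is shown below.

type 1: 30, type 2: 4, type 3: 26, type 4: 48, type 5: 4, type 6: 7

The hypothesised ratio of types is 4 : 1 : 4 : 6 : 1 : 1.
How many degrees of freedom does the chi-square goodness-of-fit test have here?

5

There are k = 6 categories and no parameters were estimated from the data, so df = 6 − 1 = 5.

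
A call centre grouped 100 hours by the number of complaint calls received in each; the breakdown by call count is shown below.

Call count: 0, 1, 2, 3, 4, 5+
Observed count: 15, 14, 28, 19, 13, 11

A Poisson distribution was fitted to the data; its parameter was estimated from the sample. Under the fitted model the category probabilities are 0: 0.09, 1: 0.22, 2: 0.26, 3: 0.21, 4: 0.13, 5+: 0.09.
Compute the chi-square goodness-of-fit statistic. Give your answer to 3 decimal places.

Expected counts E_i = n·p_i: 100×0.09 = 9, 100×0.22 = 22, 100×0.26 = 26, 100×0.21 = 21, 100×0.13 = 13, 100×0.09 = 9.
0: (15 − 9)²/9 = 36/9 = 4.0000
1: (14 − 22)²/22 = 64/22 = 2.9091
2: (28 − 26)²/26 = 4/26 = 0.1538
3: (19 − 21)²/21 = 4/21 = 0.1905
4: (13 − 13)²/13 = 0/13 = 0.0000
5+: (11 − 9)²/9 = 4/9 = 0.4444
Sum = 7.698

7.698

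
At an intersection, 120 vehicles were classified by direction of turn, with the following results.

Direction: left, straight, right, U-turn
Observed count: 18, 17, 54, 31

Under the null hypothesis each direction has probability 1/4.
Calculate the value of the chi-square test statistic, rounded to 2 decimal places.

Under H₀ each category has probability 1/4, so each expected count is 120/4 = 30.
left: (18 − 30)²/30 = 144/30 = 4.800
straight: (17 − 30)²/30 = 169/30 = 5.633
right: (54 − 30)²/30 = 576/30 = 19.200
U-turn: (31 − 30)²/30 = 1/30 = 0.033
Sum = 29.67

29.67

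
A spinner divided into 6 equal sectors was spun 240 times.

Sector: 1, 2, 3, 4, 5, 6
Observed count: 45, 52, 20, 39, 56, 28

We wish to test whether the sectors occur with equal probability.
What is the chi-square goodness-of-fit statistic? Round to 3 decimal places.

24.250

Under H₀ each category has probability 1/6, so each expected count is 240/6 = 40.
χ² = (45−40)²/40 + (52−40)²/40 + (20−40)²/40 + (39−40)²/40 + (56−40)²/40 + (28−40)²/40
   = 0.6250 + 3.6000 + 10.0000 + 0.0250 + 6.4000 + 3.6000
Sum = 24.250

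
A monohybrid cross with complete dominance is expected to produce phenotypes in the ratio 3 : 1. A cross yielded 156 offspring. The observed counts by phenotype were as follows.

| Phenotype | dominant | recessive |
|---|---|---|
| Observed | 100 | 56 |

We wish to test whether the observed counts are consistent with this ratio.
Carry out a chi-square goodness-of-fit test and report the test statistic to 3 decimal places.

Ratio total = 4. Expected counts: 156×3/4 = 117, 156×1/4 = 39.
cat            O        E   (O−E)²/E
dominant     100      117     2.4701
recessive     56       39     7.4103
Sum = 9.880

9.880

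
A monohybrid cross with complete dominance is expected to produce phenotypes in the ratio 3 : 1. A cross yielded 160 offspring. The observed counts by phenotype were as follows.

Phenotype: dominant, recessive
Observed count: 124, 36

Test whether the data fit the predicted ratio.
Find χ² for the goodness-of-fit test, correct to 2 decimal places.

Ratio total = 4. Expected counts: 160×3/4 = 120, 160×1/4 = 40.
cat            O        E   (O−E)²/E
dominant     124      120      0.133
recessive     36       40      0.400
Sum = 0.53

0.53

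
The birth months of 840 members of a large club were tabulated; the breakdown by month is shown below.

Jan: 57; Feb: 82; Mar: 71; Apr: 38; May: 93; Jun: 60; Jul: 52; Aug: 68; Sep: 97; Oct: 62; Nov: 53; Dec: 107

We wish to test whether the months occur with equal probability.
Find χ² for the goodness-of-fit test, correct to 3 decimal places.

67.800

Expected count for each of the 12 categories: 840/12 = 70.
χ² = (57−70)²/70 + (82−70)²/70 + (71−70)²/70 + (38−70)²/70 + (93−70)²/70 + (60−70)²/70 + (52−70)²/70 + (68−70)²/70 + (97−70)²/70 + (62−70)²/70 + (53−70)²/70 + (107−70)²/70
   = 2.4143 + 2.0571 + 0.0143 + 14.6286 + 7.5571 + 1.4286 + 4.6286 + 0.0571 + 10.4143 + 0.9143 + 4.1286 + 19.5571
Sum = 67.800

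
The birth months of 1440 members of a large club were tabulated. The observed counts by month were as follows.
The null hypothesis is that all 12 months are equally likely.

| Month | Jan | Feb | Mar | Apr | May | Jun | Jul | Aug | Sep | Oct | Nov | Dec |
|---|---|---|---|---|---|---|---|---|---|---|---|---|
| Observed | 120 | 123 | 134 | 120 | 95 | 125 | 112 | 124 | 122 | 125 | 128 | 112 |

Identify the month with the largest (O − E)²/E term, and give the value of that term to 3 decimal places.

Expected count for each of the 12 categories: 1440/12 = 120.
χ² = (120−120)²/120 + (123−120)²/120 + (134−120)²/120 + (120−120)²/120 + (95−120)²/120 + (125−120)²/120 + (112−120)²/120 + (124−120)²/120 + (122−120)²/120 + (125−120)²/120 + (128−120)²/120 + (112−120)²/120
   = 0.0000 + 0.0750 + 1.6333 + 0.0000 + 5.2083 + 0.2083 + 0.5333 + 0.1333 + 0.0333 + 0.2083 + 0.5333 + 0.5333
The largest term is for May: 5.208.

May, 5.208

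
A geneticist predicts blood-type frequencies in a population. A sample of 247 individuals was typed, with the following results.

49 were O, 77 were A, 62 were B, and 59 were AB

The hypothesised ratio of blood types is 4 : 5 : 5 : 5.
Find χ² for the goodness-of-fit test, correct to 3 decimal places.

Ratio total = 19. Expected counts: 247×4/19 = 52, 247×5/19 = 65, 247×5/19 = 65, 247×5/19 = 65.
χ² = (49−52)²/52 + (77−65)²/65 + (62−65)²/65 + (59−65)²/65
   = 0.1731 + 2.2154 + 0.1385 + 0.5538
Sum = 3.081

3.081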